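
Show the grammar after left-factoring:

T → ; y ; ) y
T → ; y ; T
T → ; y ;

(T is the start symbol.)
Left-factoring transforms A → αβ₁ | αβ₂ into A → αA' and A' → β₁ | β₂
(α is the longest common prefix among the alternatives). Repeat until
no nonterminal has two alternatives with a common prefix.

Round 1: T has alternatives sharing prefix '; y ;'. Introduce T': T → ; y ; T'
  Add: T' → ) y
  Add: T' → T
  Add: T' → ε

No remaining common prefixes — done.

Resulting grammar:
T → ; y ; T'
T' → ) y
T' → T
T' → ε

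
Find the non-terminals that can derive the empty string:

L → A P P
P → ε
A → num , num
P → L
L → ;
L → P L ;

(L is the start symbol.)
{ 'P' }

A non-terminal is nullable if it can derive ε (the empty string): either it has an ε-production, or it has a production whose right-hand side consists entirely of nullable non-terminals.

ε-productions: P → ε
So P is immediately nullable.
No further non-terminal can be added: every production for the remaining non-terminals contains a terminal or a non-nullable non-terminal.
Nullable = { 'P' }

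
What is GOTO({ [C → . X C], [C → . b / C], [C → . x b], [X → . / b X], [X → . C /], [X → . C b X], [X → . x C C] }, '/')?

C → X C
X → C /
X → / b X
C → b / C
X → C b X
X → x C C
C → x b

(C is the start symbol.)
{ [X → / . b X] }

GOTO(I, '/') = CLOSURE({ [A → αX.β] : [A → α.Xβ] ∈ I, X = '/' })

Items with dot before '/', with the dot advanced:
  [X → . / b X] → [X → / . b X]
Closure adds nothing (no advanced item has the dot before a non-terminal).

GOTO = { [X → / . b X] }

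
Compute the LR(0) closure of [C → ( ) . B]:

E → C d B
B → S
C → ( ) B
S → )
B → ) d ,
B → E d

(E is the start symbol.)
{ [B → . ) d ,], [B → . E d], [B → . S], [C → ( ) . B], [C → . ( ) B], [E → . C d B], [S → . )] }

To compute CLOSURE, for each item [A → α.Bβ] where B is a non-terminal, add [B → .γ] for all productions B → γ; repeat for the newly added items until nothing changes.

Start with: [C → ( ) . B]
  [C → ( ) . B] has the dot before B: add [B → . S], [B → . ) d ,], [B → . E d]
  [B → . S] has the dot before S: add [S → . )]
  [B → . E d] has the dot before E: add [E → . C d B]
  [E → . C d B] has the dot before C: add [C → . ( ) B]
No further items can be added.

CLOSURE = { [B → . ) d ,], [B → . E d], [B → . S], [C → ( ) . B], [C → . ( ) B], [E → . C d B], [S → . )] }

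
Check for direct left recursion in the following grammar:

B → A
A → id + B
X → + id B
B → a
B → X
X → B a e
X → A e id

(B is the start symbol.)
No direct left recursion

B → A: starts with A
A → id + B: starts with id
X → + id B: starts with '+'
B → a: starts with a
B → X: starts with X
X → B a e: starts with B
X → A e id: starts with A

No direct left recursion found.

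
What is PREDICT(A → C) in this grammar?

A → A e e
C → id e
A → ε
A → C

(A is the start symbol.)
PREDICT(A → C) = (FIRST(RHS) \ {ε}) ∪ (FOLLOW(A) if ε ∈ FIRST(RHS), i.e. RHS ⇒* ε)
FIRST(C) = { 'id' }
FIRST(C) = { 'id' }
ε ∉ FIRST(C), so FOLLOW(A) is not added.
PREDICT(A → C) = { 'id' }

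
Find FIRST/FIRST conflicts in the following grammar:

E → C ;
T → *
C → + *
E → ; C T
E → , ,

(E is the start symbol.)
A FIRST/FIRST conflict occurs when two productions N → α and N → β for the same non-terminal have FIRST(α) ∩ FIRST(β) ≠ ∅ (with ε ∈ FIRST of a nullable right-hand side, so two nullable alternatives also conflict).

FIRST sets of the non-terminals at (or reachable through a nullable prefix from) the front of some alternative:
  FIRST(C) = { '+' }

Productions for E:
  E → C ;: FIRST = { '+' }
  E → ; C T: FIRST = { ';' }
  E → , ,: FIRST = { ',' }
T, C have only one production, so no FIRST/FIRST conflict is possible there.

All alternatives of each non-terminal have pairwise disjoint FIRST sets.

Answer: No FIRST/FIRST conflicts.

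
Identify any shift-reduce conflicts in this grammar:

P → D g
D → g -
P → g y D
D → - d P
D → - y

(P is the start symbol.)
No shift-reduce conflicts

Augment with P' → P and build the canonical LR(0) collection (I0 = CLOSURE({[P' → . P]}), then GOTO on every symbol after a dot until no new states appear). It has 13 states:
  I0: { [D → . - d P], [D → . - y], [D → . g -], [P → . D g], [P → . g y D], [P' → . P] }  — shift
  I1: { [D → - . d P], [D → - . y] }  — shift
  I2: { [P → D . g] }  — shift
  I3: { [P' → P .] }  — accept
  I4: { [D → g . -], [P → g . y D] }  — shift
  I5: { [D → g - .] }  — reduce
  I6: { [D → . - d P], [D → . - y], [D → . g -], [P → g y . D] }  — shift
  I7: { [P → g y D .] }  — reduce
  I8: { [D → g . -] }  — shift
  I9: { [P → D g .] }  — reduce
  I10: { [D → - d . P], [D → . - d P], [D → . - y], [D → . g -], [P → . D g], [P → . g y D] }  — shift
  I11: { [D → - y .] }  — reduce
  I12: { [D → - d P .] }  — reduce

No state contains both a complete item and a shift item.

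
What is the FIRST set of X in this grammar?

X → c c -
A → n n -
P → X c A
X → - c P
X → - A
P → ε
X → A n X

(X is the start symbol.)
{ '-', 'c', 'n' }

To compute FIRST(X), examine every production with X on the left-hand side, reading each right-hand side left to right until a non-nullable symbol is reached.

FIRST sets of the other non-terminals involved (by the same procedure, iterated to a fixed point):
  FIRST(A) = { 'n' }

From X → c c -:
  - c is a terminal: add 'c' and stop
From X → - c P:
  - '-' is a terminal: add '-' and stop
From X → - A:
  - '-' is a terminal: add '-' and stop
From X → A n X:
  - A is a non-terminal: add FIRST(A) \ {ε} = { 'n' }
    A is not nullable, so stop

Collecting: FIRST(X) = { '-', 'c', 'n' }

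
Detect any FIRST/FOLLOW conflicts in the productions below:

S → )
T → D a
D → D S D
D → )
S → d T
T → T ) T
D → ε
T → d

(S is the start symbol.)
Nullable non-terminals: D.
FIRST sets used below: FIRST(D) = { ')', 'd', ε }, FIRST(S) = { ')', 'd' }

D: nullable alternative(s) D → ε; FOLLOW(D) = { ')', 'a', 'd' }
  D → D S D: FIRST \ {ε} = { ')', 'd' } — overlaps FOLLOW(D) on { ')', 'd' }: CONFLICT
  D → ): FIRST \ {ε} = { ')' } — overlaps FOLLOW(D) on { ')' }: CONFLICT
  D → ε: FIRST \ {ε} = { } — this is the only nullable alternative, skip

S, T have no nullable alternative, so no FIRST/FOLLOW check is needed there.

So the grammar has 2 FIRST/FOLLOW conflicts (marked CONFLICT above).

Answer: Yes. D → D S D with FOLLOW(D) on { ')', 'd' }; D → ')' with FOLLOW(D) on { ')' }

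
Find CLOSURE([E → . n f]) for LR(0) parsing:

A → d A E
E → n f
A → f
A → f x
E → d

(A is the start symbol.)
{ [E → . n f] }

Start with: [E → . n f]
The dot precedes the terminal n, so nothing is added.

CLOSURE = { [E → . n f] }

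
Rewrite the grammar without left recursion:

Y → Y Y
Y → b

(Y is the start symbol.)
Y is directly left-recursive. The standard transformation for
  A → A α₁ | ... | A α_m | β₁ | ... | β_n
is
  A  → β₁ A' | ... | β_n A'
  A' → α₁ A' | ... | α_m A' | ε

Y → b becomes Y → b Y'
Y → Y Y becomes Y' → Y Y'
Add Y' → ε

Resulting grammar:
Y → b Y'
Y' → Y Y'
Y' → ε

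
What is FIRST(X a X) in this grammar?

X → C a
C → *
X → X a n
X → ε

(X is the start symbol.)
{ '*', 'a' }

FIRST sets of the non-terminals involved (from the grammar, by fixed-point iteration):
  FIRST(X) = { '*', 'a', ε }

To compute FIRST(X a X), process the symbols left to right:
Symbol X is a non-terminal. Add FIRST(X) \ {ε} = { '*', 'a' }
X is nullable (ε ∈ FIRST(X)), continue to the next symbol.
Symbol a is a terminal. Add 'a' and stop.
FIRST(X a X) = { '*', 'a' }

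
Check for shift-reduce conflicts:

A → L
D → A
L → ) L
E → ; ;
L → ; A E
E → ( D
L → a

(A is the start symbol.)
No shift-reduce conflicts

A shift-reduce conflict occurs when an LR(0) state has both:
  - a complete (reduce) item [A → α .] (dot at the end), and
  - a shift item [B → β . c γ] (dot before a terminal).

Augment with A' → A and build the canonical LR(0) collection (I0 = CLOSURE({[A' → . A]}), then GOTO on every symbol after a dot until no new states appear). It has 14 states:
  I0: { [A → . L], [A' → . A], [L → . ) L], [L → . ; A E], [L → . a] }  — shift
  I1: { [L → ) . L], [L → . ) L], [L → . ; A E], [L → . a] }  — shift
  I2: { [A → . L], [L → . ) L], [L → . ; A E], [L → . a], [L → ; . A E] }  — shift
  I3: { [A' → A .] }  — accept
  I4: { [A → L .] }  — reduce
  I5: { [L → a .] }  — reduce
  I6: { [E → . ( D], [E → . ; ;], [L → ; A . E] }  — shift
  I7: { [A → . L], [D → . A], [E → ( . D], [L → . ) L], [L → . ; A E], [L → . a] }  — shift
  I8: { [E → ; . ;] }  — shift
  I9: { [L → ; A E .] }  — reduce
  I10: { [E → ; ; .] }  — reduce
  I11: { [D → A .] }  — reduce
  I12: { [E → ( D .] }  — reduce
  I13: { [L → ) L .] }  — reduce

No state contains both a complete item and a shift item.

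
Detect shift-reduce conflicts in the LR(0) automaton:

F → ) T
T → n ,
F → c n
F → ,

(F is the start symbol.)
No shift-reduce conflicts

A shift-reduce conflict occurs when an LR(0) state has both:
  - a complete (reduce) item [A → α .] (dot at the end), and
  - a shift item [B → β . c γ] (dot before a terminal).

Augment with F' → F and build the canonical LR(0) collection (I0 = CLOSURE({[F' → . F]}), then GOTO on every symbol after a dot until no new states appear). It has 9 states:
  I0: { [F → . ) T], [F → . ,], [F → . c n], [F' → . F] }  — shift
  I1: { [F → ) . T], [T → . n ,] }  — shift
  I2: { [F → , .] }  — reduce
  I3: { [F' → F .] }  — accept
  I4: { [F → c . n] }  — shift
  I5: { [F → c n .] }  — reduce
  I6: { [F → ) T .] }  — reduce
  I7: { [T → n . ,] }  — shift
  I8: { [T → n , .] }  — reduce

No state contains both a complete item and a shift item.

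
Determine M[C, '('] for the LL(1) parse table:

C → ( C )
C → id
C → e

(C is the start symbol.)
To find M[C, '('], we find productions for C where '(' is in the predict set (PREDICT(N → α) = (FIRST(α) \ {ε}) ∪ (FOLLOW(N) if α ⇒* ε)).

C → ( C ): PREDICT = { '(' }
  '(' is in predict set, so this production goes in M[C, '(']
C → id: PREDICT = { 'id' }
C → e: PREDICT = { 'e' }

M[C, '('] = C → ( C )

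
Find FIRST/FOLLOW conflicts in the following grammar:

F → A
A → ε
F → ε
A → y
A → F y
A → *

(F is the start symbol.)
A FIRST/FOLLOW conflict occurs when a non-terminal N has a nullable alternative N → β (β ⇒* ε) and another alternative N → α with FIRST(α) ∩ FOLLOW(N) ≠ ∅: on such a lookahead the parser cannot decide between expanding α and letting N vanish via β.

Nullable non-terminals: A, F.
FIRST sets used below: FIRST(F) = { '*', 'y', ε }, FIRST(A) = { '*', 'y', ε }

A: nullable alternative(s) A → ε; FOLLOW(A) = { $, 'y' }
  A → ε: FIRST \ {ε} = { } — this is the only nullable alternative, skip
  A → y: FIRST \ {ε} = { 'y' } — overlaps FOLLOW(A) on { 'y' }: CONFLICT
  A → F y: FIRST \ {ε} = { '*', 'y' } — overlaps FOLLOW(A) on { 'y' }: CONFLICT
  A → *: FIRST \ {ε} = { '*' } — disjoint from FOLLOW(A)

F: nullable alternative(s) F → A, F → ε; FOLLOW(F) = { $, 'y' }
  F → A: FIRST \ {ε} = { '*', 'y' } — overlaps FOLLOW(F) on { 'y' }: CONFLICT
  F → ε: FIRST \ {ε} = { } — disjoint from FOLLOW(F)

So the grammar has 3 FIRST/FOLLOW conflicts (marked CONFLICT above).

Answer: Yes. F → A with FOLLOW(F) on { 'y' }; A → y with FOLLOW(A) on { 'y' }; A → F y with FOLLOW(A) on { 'y' }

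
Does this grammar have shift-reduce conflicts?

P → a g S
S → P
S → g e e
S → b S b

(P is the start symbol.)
A shift-reduce conflict occurs when an LR(0) state has both:
  - a complete (reduce) item [A → α .] (dot at the end), and
  - a shift item [B → β . c γ] (dot before a terminal).

Augment with P' → P and build the canonical LR(0) collection (I0 = CLOSURE({[P' → . P]}), then GOTO on every symbol after a dot until no new states appear). It has 12 states:
  I0: { [P → . a g S], [P' → . P] }  — shift
  I1: { [P' → P .] }  — accept
  I2: { [P → a . g S] }  — shift
  I3: { [P → . a g S], [P → a g . S], [S → . P], [S → . b S b], [S → . g e e] }  — shift
  I4: { [S → P .] }  — reduce
  I5: { [P → a g S .] }  — reduce
  I6: { [P → . a g S], [S → . P], [S → . b S b], [S → . g e e], [S → b . S b] }  — shift
  I7: { [S → g . e e] }  — shift
  I8: { [S → g e . e] }  — shift
  I9: { [S → g e e .] }  — reduce
  I10: { [S → b S . b] }  — shift
  I11: { [S → b S b .] }  — reduce

No state contains both a complete item and a shift item.

Answer: No shift-reduce conflicts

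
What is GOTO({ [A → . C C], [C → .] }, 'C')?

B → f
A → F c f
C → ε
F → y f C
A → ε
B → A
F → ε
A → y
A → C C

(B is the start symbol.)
{ [A → C . C], [C → .] }

GOTO(I, 'C') = CLOSURE({ [A → αX.β] : [A → α.Xβ] ∈ I, X = 'C' })

Items with dot before 'C', with the dot advanced:
  [A → . C C] → [A → C . C]
Closure of the advanced items:
  [A → C . C] has the dot before C: add [C → .]

GOTO = { [A → C . C], [C → .] }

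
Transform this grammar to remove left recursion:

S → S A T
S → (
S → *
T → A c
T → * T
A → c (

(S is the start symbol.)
S is directly left-recursive. The standard transformation for
  A → A α₁ | ... | A α_m | β₁ | ... | β_n
is
  A  → β₁ A' | ... | β_n A'
  A' → α₁ A' | ... | α_m A' | ε

S → ( becomes S → ( S'
S → * becomes S → * S'
S → S A T becomes S' → A T S'
Add S' → ε

Productions for other non-terminals are unchanged:
  T → A c
  T → * T
  A → c (

Resulting grammar:
S → ( S'
S → * S'
S' → A T S'
S' → ε
T → A c
T → * T
A → c (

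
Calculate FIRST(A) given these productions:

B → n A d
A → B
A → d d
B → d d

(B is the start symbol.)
{ 'd', 'n' }

To compute FIRST(A), examine every production with A on the left-hand side, reading each right-hand side left to right until a non-nullable symbol is reached.

FIRST sets of the other non-terminals involved (by the same procedure, iterated to a fixed point):
  FIRST(B) = { 'd', 'n' }

From A → B:
  - B is a non-terminal: add FIRST(B) \ {ε} = { 'd', 'n' }
    B is not nullable, so stop
From A → d d:
  - d is a terminal: add 'd' and stop

Collecting: FIRST(A) = { 'd', 'n' }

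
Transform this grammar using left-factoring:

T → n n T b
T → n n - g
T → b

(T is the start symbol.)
T → n n T'
T' → T b
T' → - g
T → b

Left-factoring transforms A → αβ₁ | αβ₂ into A → αA' and A' → β₁ | β₂
(α is the longest common prefix among the alternatives). Repeat until
no nonterminal has two alternatives with a common prefix.

Round 1: T has alternatives sharing prefix 'n n'. Introduce T': T → n n T'
  Add: T' → T b
  Add: T' → - g

No remaining common prefixes — done.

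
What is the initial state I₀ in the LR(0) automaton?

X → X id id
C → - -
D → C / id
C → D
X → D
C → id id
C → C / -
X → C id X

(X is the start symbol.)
First, augment the grammar with X' → X
I₀ = CLOSURE({ [X' → . X] }):
  [X' → . X] has the dot before X: add [X → . X id id], [X → . D], [X → . C id X]
  [X → . D] has the dot before D: add [D → . C / id]
  [X → . C id X] has the dot before C: add [C → . - -], [C → . D], [C → . id id], [C → . C / -]
No further items can be added.

I₀ = { [C → . - -], [C → . C / -], [C → . D], [C → . id id], [D → . C / id], [X → . C id X], [X → . D], [X → . X id id], [X' → . X] }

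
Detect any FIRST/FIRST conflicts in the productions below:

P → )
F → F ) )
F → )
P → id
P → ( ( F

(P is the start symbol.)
FIRST sets of the non-terminals at (or reachable through a nullable prefix from) the front of some alternative:
  FIRST(F) = { ')' }

Productions for P:
  P → ): FIRST = { ')' }
  P → id: FIRST = { 'id' }
  P → ( ( F: FIRST = { '(' }
Productions for F:
  F → F ) ): FIRST = { ')' }
  F → ): FIRST = { ')' }

Conflict for F: F → F ) ) and F → )
  Overlap: { ')' }

Answer: Yes. F → F ')' ')' / F → ')' on { ')' }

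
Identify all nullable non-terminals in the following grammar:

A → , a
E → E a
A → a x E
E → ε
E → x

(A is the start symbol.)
{ 'E' }

A non-terminal is nullable if it can derive ε (the empty string): either it has an ε-production, or it has a production whose right-hand side consists entirely of nullable non-terminals.

ε-productions: E → ε
So E is immediately nullable.
No further non-terminal can be added: every production for the remaining non-terminals contains a terminal or a non-nullable non-terminal.
Nullable = { 'E' }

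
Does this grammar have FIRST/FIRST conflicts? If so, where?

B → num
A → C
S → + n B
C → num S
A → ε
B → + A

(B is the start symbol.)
FIRST sets of the non-terminals at (or reachable through a nullable prefix from) the front of some alternative:
  FIRST(C) = { 'num' }

Productions for B:
  B → num: FIRST = { 'num' }
  B → + A: FIRST = { '+' }
Productions for A:
  A → C: FIRST = { 'num' }
  A → ε: FIRST = { ε }
S, C have only one production, so no FIRST/FIRST conflict is possible there.

All alternatives of each non-terminal have pairwise disjoint FIRST sets.

Answer: No FIRST/FIRST conflicts.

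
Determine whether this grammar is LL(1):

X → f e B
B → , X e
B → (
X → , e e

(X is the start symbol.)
Yes, the grammar is LL(1).

A grammar is LL(1) if for each non-terminal N with multiple productions, the predict sets of those productions are pairwise disjoint, where PREDICT(N → α) = (FIRST(α) \ {ε}) ∪ (FOLLOW(N) if α ⇒* ε).

For X:
  PREDICT(X → f e B) = { 'f' }
  PREDICT(X → ',' e e) = { ',' }
For B:
  PREDICT(B → ',' X e) = { ',' }
  PREDICT(B → '(') = { '(' }

All predict sets are disjoint. The grammar IS LL(1).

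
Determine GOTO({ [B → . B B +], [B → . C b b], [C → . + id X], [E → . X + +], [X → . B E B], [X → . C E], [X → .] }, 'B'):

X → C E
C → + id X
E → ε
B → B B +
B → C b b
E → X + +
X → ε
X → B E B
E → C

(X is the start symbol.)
GOTO(I, 'B') = CLOSURE({ [A → αX.β] : [A → α.Xβ] ∈ I, X = 'B' })

Items with dot before 'B', with the dot advanced:
  [B → . B B +] → [B → B . B +]
  [X → . B E B] → [X → B . E B]
Closure of the advanced items:
  [B → B . B +] has the dot before B: add [B → . B B +], [B → . C b b]
  [X → B . E B] has the dot before E: add [E → .], [E → . X + +], [E → . C]
  [B → . C b b] has the dot before C: add [C → . + id X]
  [E → . X + +] has the dot before X: add [X → . C E], [X → .], [X → . B E B]

GOTO = { [B → . B B +], [B → . C b b], [B → B . B +], [C → . + id X], [E → . C], [E → . X + +], [E → .], [X → . B E B], [X → . C E], [X → .], [X → B . E B] }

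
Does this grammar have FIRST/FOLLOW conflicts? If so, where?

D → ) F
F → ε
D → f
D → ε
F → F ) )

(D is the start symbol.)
Yes. F → F ')' ')' with FOLLOW(F) on { ')' }

A FIRST/FOLLOW conflict occurs when a non-terminal N has a nullable alternative N → β (β ⇒* ε) and another alternative N → α with FIRST(α) ∩ FOLLOW(N) ≠ ∅: on such a lookahead the parser cannot decide between expanding α and letting N vanish via β.

Nullable non-terminals: D, F.
FIRST sets used below: FIRST(F) = { ')', ε }

D: nullable alternative(s) D → ε; FOLLOW(D) = { $ }
  D → ) F: FIRST \ {ε} = { ')' } — disjoint from FOLLOW(D)
  D → f: FIRST \ {ε} = { 'f' } — disjoint from FOLLOW(D)
  D → ε: FIRST \ {ε} = { } — this is the only nullable alternative, skip

F: nullable alternative(s) F → ε; FOLLOW(F) = { $, ')' }
  F → ε: FIRST \ {ε} = { } — this is the only nullable alternative, skip
  F → F ) ): FIRST \ {ε} = { ')' } — overlaps FOLLOW(F) on { ')' }: CONFLICT

So the grammar has 1 FIRST/FOLLOW conflict (marked CONFLICT above).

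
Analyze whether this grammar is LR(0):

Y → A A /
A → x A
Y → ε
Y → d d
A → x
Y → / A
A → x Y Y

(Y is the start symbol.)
A grammar is LR(0) if no state in the canonical LR(0) collection has:
  - both a shift item (dot before a terminal) and a complete item (shift-reduce conflict), or
  - two or more complete items (reduce-reduce conflict; the accept item [Y' → Y .] counts as a complete item here).

Augment with Y' → Y and build the canonical LR(0) collection (I0 = CLOSURE({[Y' → . Y]}), then GOTO on every symbol after a dot until no new states appear). It has 13 states:
  I0: { [A → . x A], [A → . x Y Y], [A → . x], [Y → . / A], [Y → . A A /], [Y → . d d], [Y → .], [Y' → . Y] }  — shift, reduce
  I1: { [A → . x A], [A → . x Y Y], [A → . x], [Y → / . A] }  — shift
  I2: { [A → . x A], [A → . x Y Y], [A → . x], [Y → A . A /] }  — shift
  I3: { [Y' → Y .] }  — accept
  I4: { [Y → d . d] }  — shift
  I5: { [A → . x A], [A → . x Y Y], [A → . x], [A → x . A], [A → x . Y Y], [A → x .], [Y → . / A], [Y → . A A /], [Y → . d d], [Y → .] }  — shift, 2 reduces
  I6: { [A → . x A], [A → . x Y Y], [A → . x], [A → x A .], [Y → A . A /] }  — shift, reduce
  I7: { [A → . x A], [A → . x Y Y], [A → . x], [A → x Y . Y], [Y → . / A], [Y → . A A /], [Y → . d d], [Y → .] }  — shift, reduce
  I8: { [A → x Y Y .] }  — reduce
  I9: { [Y → A A . /] }  — shift
  I10: { [Y → A A / .] }  — reduce
  I11: { [Y → d d .] }  — reduce
  I12: { [Y → / A .] }  — reduce

Conflict in state I0:
  Shift-reduce conflict between [Y → .] and [A → . x]
So the grammar is NOT LR(0).

Answer: No. Shift-reduce conflict between [Y → .] and [A → . x]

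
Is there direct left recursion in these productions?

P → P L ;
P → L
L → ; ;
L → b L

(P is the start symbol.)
P → P L ;: LEFT RECURSIVE (starts with P)
P → L: starts with L
L → ; ;: starts with ';'
L → b L: starts with b

The grammar has direct left recursion on: P.

Answer: Yes, P is left-recursive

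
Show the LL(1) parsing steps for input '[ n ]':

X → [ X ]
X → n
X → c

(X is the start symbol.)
LL(1) parsing maintains a stack (initially the start symbol over $) and the input. At each step: if the stack top is a terminal, match it against the current input token; if it is a non-terminal N, replace it with the RHS of M[N, lookahead] (the unique production whose predict set contains the lookahead).

Stack is shown with the top on the left.

Stack    Input    Action
------------------------
X $      [ n ] $  output X → [ X ]
[ X ] $  [ n ] $  match '['
X ] $    n ] $    output X → n
n ] $    n ] $    match 'n'
] $      ] $      match ']'
$        $        accept

The string is accepted.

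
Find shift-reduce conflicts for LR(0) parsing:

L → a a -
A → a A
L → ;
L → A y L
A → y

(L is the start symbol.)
No shift-reduce conflicts

A shift-reduce conflict occurs when an LR(0) state has both:
  - a complete (reduce) item [A → α .] (dot at the end), and
  - a shift item [B → β . c γ] (dot before a terminal).

Augment with L' → L and build the canonical LR(0) collection (I0 = CLOSURE({[L' → . L]}), then GOTO on every symbol after a dot until no new states appear). It has 12 states:
  I0: { [A → . a A], [A → . y], [L → . ;], [L → . A y L], [L → . a a -], [L' → . L] }  — shift
  I1: { [L → ; .] }  — reduce
  I2: { [L → A . y L] }  — shift
  I3: { [L' → L .] }  — accept
  I4: { [A → . a A], [A → . y], [A → a . A], [L → a . a -] }  — shift
  I5: { [A → y .] }  — reduce
  I6: { [A → a A .] }  — reduce
  I7: { [A → . a A], [A → . y], [A → a . A], [L → a a . -] }  — shift
  I8: { [L → a a - .] }  — reduce
  I9: { [A → . a A], [A → . y], [A → a . A] }  — shift
  I10: { [A → . a A], [A → . y], [L → . ;], [L → . A y L], [L → . a a -], [L → A y . L] }  — shift
  I11: { [L → A y L .] }  — reduce

No state contains both a complete item and a shift item.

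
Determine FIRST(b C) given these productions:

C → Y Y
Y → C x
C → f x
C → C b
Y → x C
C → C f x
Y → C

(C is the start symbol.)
{ 'b' }

To compute FIRST(b C), process the symbols left to right:
Symbol b is a terminal. Add 'b' and stop.
FIRST(b C) = { 'b' }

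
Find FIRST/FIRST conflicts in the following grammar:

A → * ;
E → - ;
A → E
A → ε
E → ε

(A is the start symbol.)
Yes. A → E / A → ε on { ε }

FIRST sets of the non-terminals at (or reachable through a nullable prefix from) the front of some alternative:
  FIRST(E) = { '-', ε }

Productions for A:
  A → * ;: FIRST = { '*' }
  A → E: FIRST = { '-', ε }
  A → ε: FIRST = { ε }
Productions for E:
  E → - ;: FIRST = { '-' }
  E → ε: FIRST = { ε }

Conflict for A: A → E and A → ε
  Overlap: { ε }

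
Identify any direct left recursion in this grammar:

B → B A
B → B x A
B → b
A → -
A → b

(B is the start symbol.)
Yes, B is left-recursive

Direct left recursion occurs when N → N α for some non-terminal N (the right-hand side begins with the left-hand side itself).

B → B A: LEFT RECURSIVE (starts with B)
B → B x A: LEFT RECURSIVE (starts with B)
B → b: starts with b
A → -: starts with '-'
A → b: starts with b

The grammar has direct left recursion on: B.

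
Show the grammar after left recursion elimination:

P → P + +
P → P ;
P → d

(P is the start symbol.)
P is directly left-recursive. The standard transformation for
  A → A α₁ | ... | A α_m | β₁ | ... | β_n
is
  A  → β₁ A' | ... | β_n A'
  A' → α₁ A' | ... | α_m A' | ε

P → d becomes P → d P'
P → P + + becomes P' → + + P'
P → P ; becomes P' → ; P'
Add P' → ε

Resulting grammar:
P → d P'
P' → + + P'
P' → ; P'
P' → ε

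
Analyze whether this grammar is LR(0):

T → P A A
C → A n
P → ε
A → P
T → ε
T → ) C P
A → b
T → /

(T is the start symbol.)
No. Shift-reduce conflict between [P → .] and [T → . ) C P]

A grammar is LR(0) if no state in the canonical LR(0) collection has:
  - both a shift item (dot before a terminal) and a complete item (shift-reduce conflict), or
  - two or more complete items (reduce-reduce conflict; the accept item [T' → T .] counts as a complete item here).

Augment with T' → T and build the canonical LR(0) collection (I0 = CLOSURE({[T' → . T]}), then GOTO on every symbol after a dot until no new states appear). It has 13 states:
  I0: { [P → .], [T → . ) C P], [T → . /], [T → . P A A], [T → .], [T' → . T] }  — shift, 2 reduces
  I1: { [A → . P], [A → . b], [C → . A n], [P → .], [T → ) . C P] }  — shift, reduce
  I2: { [T → / .] }  — reduce
  I3: { [A → . P], [A → . b], [P → .], [T → P . A A] }  — shift, reduce
  I4: { [T' → T .] }  — accept
  I5: { [A → . P], [A → . b], [P → .], [T → P A . A] }  — shift, reduce
  I6: { [A → P .] }  — reduce
  I7: { [A → b .] }  — reduce
  I8: { [T → P A A .] }  — reduce
  I9: { [C → A . n] }  — shift
  I10: { [P → .], [T → ) C . P] }  — reduce
  I11: { [T → ) C P .] }  — reduce
  I12: { [C → A n .] }  — reduce

Conflict in state I0:
  Shift-reduce conflict between [P → .] and [T → . ) C P]
So the grammar is NOT LR(0).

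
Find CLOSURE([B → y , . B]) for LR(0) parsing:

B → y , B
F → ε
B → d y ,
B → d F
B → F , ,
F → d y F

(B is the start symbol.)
Start with: [B → y , . B]
  [B → y , . B] has the dot before B: add [B → . y , B], [B → . d y ,], [B → . d F], [B → . F , ,]
  [B → . F , ,] has the dot before F: add [F → .], [F → . d y F]
No further items can be added.

CLOSURE = { [B → . F , ,], [B → . d F], [B → . d y ,], [B → . y , B], [B → y , . B], [F → . d y F], [F → .] }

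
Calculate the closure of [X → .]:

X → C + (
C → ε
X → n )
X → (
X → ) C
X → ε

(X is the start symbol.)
{ [X → .] }

To compute CLOSURE, for each item [A → α.Bβ] where B is a non-terminal, add [B → .γ] for all productions B → γ; repeat for the newly added items until nothing changes.

Start with: [X → .]
The dot is at the end, so nothing is added.

CLOSURE = { [X → .] }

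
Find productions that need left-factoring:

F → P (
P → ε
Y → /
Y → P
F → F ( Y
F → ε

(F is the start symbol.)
Left-factoring is needed when two productions for the same non-terminal
share a common prefix on the right-hand side.

Productions for F:
  F → P (
  F → F ( Y
  F → ε
Productions for Y:
  Y → /
  Y → P

No common prefixes found.

Answer: No, left-factoring is not needed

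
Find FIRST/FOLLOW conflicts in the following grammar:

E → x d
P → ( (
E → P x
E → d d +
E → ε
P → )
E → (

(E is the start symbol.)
A FIRST/FOLLOW conflict occurs when a non-terminal N has a nullable alternative N → β (β ⇒* ε) and another alternative N → α with FIRST(α) ∩ FOLLOW(N) ≠ ∅: on such a lookahead the parser cannot decide between expanding α and letting N vanish via β.

Nullable non-terminals: E.
FIRST sets used below: FIRST(P) = { '(', ')' }

E: nullable alternative(s) E → ε; FOLLOW(E) = { $ }
  E → x d: FIRST \ {ε} = { 'x' } — disjoint from FOLLOW(E)
  E → P x: FIRST \ {ε} = { '(', ')' } — disjoint from FOLLOW(E)
  E → d d +: FIRST \ {ε} = { 'd' } — disjoint from FOLLOW(E)
  E → ε: FIRST \ {ε} = { } — this is the only nullable alternative, skip
  E → (: FIRST \ {ε} = { '(' } — disjoint from FOLLOW(E)

P has no nullable alternative, so no FIRST/FOLLOW check is needed there.

No FIRST/FOLLOW conflicts found.

Answer: No FIRST/FOLLOW conflicts.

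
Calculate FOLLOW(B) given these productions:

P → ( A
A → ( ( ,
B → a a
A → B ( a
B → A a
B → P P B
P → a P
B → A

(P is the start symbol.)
To compute FOLLOW(B), find every occurrence of B on a right-hand side N → α B β: add FIRST(β) \ {ε}, and if β is empty or nullable also add FOLLOW(N). Iterate to a fixed point.

In A → B ( a: B is followed by '(' a, add FIRST('(' a) \ {ε} = { '(' }
In B → P P B: B is at the end; this adds FOLLOW(B) to itself — nothing new

Taking the union: FOLLOW(B) = { '(' }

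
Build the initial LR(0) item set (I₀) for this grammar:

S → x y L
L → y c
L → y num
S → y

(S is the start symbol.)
{ [S → . x y L], [S → . y], [S' → . S] }

First, augment the grammar with S' → S
I₀ = CLOSURE({ [S' → . S] }):
  [S' → . S] has the dot before S: add [S → . x y L], [S → . y]
No further items can be added.

I₀ = { [S → . x y L], [S → . y], [S' → . S] }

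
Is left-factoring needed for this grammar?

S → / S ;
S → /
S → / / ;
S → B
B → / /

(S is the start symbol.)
Yes, S has productions with common prefix '/'

Left-factoring is needed when two productions for the same non-terminal
share a common prefix on the right-hand side.

Productions for S:
  S → / S ;
  S → /
  S → / / ;
  S → B

Found common prefix '/' in productions for S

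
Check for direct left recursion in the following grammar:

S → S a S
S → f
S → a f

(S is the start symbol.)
Direct left recursion occurs when N → N α for some non-terminal N (the right-hand side begins with the left-hand side itself).

S → S a S: LEFT RECURSIVE (starts with S)
S → f: starts with f
S → a f: starts with a

The grammar has direct left recursion on: S.

Answer: Yes, S is left-recursive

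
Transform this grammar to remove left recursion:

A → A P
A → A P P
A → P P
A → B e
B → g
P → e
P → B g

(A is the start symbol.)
A is directly left-recursive. The standard transformation for
  A → A α₁ | ... | A α_m | β₁ | ... | β_n
is
  A  → β₁ A' | ... | β_n A'
  A' → α₁ A' | ... | α_m A' | ε

A → P P becomes A → P P A'
A → B e becomes A → B e A'
A → A P becomes A' → P A'
A → A P P becomes A' → P P A'
Add A' → ε

Productions for other non-terminals are unchanged:
  B → g
  P → e
  P → B g

Resulting grammar:
A → P P A'
A → B e A'
A' → P A'
A' → P P A'
A' → ε
B → g
P → e
P → B g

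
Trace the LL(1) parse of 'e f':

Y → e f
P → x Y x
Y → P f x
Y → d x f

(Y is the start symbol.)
Stack is shown with the top on the left.

Stack  Input  Action
--------------------
Y $    e f $  output Y → e f
e f $  e f $  match 'e'
f $    f $    match 'f'
$      $      accept

The string is accepted.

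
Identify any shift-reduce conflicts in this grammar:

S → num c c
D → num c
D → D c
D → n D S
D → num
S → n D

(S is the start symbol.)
A shift-reduce conflict occurs when an LR(0) state has both:
  - a complete (reduce) item [A → α .] (dot at the end), and
  - a shift item [B → β . c γ] (dot before a terminal).

Augment with S' → S and build the canonical LR(0) collection (I0 = CLOSURE({[S' → . S]}), then GOTO on every symbol after a dot until no new states appear). It has 13 states:
  I0: { [S → . n D], [S → . num c c], [S' → . S] }  — shift
  I1: { [S' → S .] }  — accept
  I2: { [D → . D c], [D → . n D S], [D → . num c], [D → . num], [S → n . D] }  — shift
  I3: { [S → num . c c] }  — shift
  I4: { [S → num c . c] }  — shift
  I5: { [S → num c c .] }  — reduce
  I6: { [D → D . c], [S → n D .] }  — shift, reduce
  I7: { [D → . D c], [D → . n D S], [D → . num c], [D → . num], [D → n . D S] }  — shift
  I8: { [D → num . c], [D → num .] }  — shift, reduce
  I9: { [D → num c .] }  — reduce
  I10: { [D → D . c], [D → n D . S], [S → . n D], [S → . num c c] }  — shift
  I11: { [D → n D S .] }  — reduce
  I12: { [D → D c .] }  — reduce

I6 contains reduce item [S → n D .] and shift item [D → D . c] — shift-reduce conflict.
I8 contains reduce item [D → num .] and shift item [D → num . c] — shift-reduce conflict.

Answer: Yes — I6: [S → n D .] vs [D → D . c]; I8: [D → num .] vs [D → num . c]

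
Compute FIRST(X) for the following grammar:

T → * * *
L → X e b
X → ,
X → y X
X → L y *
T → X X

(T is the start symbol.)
To compute FIRST(X), examine every production with X on the left-hand side, reading each right-hand side left to right until a non-nullable symbol is reached.

FIRST sets of the other non-terminals involved (by the same procedure, iterated to a fixed point):
  FIRST(L) = { ',', 'y' }

From X → ,:
  - ',' is a terminal: add ',' and stop
From X → y X:
  - y is a terminal: add 'y' and stop
From X → L y *:
  - L is a non-terminal: add FIRST(L) \ {ε} = { ',', 'y' }
    L is not nullable, so stop

Collecting: FIRST(X) = { ',', 'y' }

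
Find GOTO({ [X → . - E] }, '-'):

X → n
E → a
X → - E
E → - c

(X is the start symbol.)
GOTO(I, '-') = CLOSURE({ [A → αX.β] : [A → α.Xβ] ∈ I, X = '-' })

Items with dot before '-', with the dot advanced:
  [X → . - E] → [X → - . E]
Closure of the advanced items:
  [X → - . E] has the dot before E: add [E → . a], [E → . - c]

GOTO = { [E → . - c], [E → . a], [X → - . E] }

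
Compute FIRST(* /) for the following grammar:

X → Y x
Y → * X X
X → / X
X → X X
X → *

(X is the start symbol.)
To compute FIRST(* /), process the symbols left to right:
Symbol * is a terminal. Add '*' and stop.
FIRST(* /) = { '*' }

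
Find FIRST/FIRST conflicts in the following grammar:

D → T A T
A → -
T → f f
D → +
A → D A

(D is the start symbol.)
No FIRST/FIRST conflicts.

A FIRST/FIRST conflict occurs when two productions N → α and N → β for the same non-terminal have FIRST(α) ∩ FIRST(β) ≠ ∅ (with ε ∈ FIRST of a nullable right-hand side, so two nullable alternatives also conflict).

FIRST sets of the non-terminals at (or reachable through a nullable prefix from) the front of some alternative:
  FIRST(T) = { 'f' }
  FIRST(D) = { '+', 'f' }

Productions for D:
  D → T A T: FIRST = { 'f' }
  D → +: FIRST = { '+' }
Productions for A:
  A → -: FIRST = { '-' }
  A → D A: FIRST = { '+', 'f' }
T has only one production, so no FIRST/FIRST conflict is possible there.

All alternatives of each non-terminal have pairwise disjoint FIRST sets.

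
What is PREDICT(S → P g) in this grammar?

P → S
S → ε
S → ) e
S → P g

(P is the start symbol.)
{ ')', 'g' }

PREDICT(S → P g) = (FIRST(RHS) \ {ε}) ∪ (FOLLOW(S) if ε ∈ FIRST(RHS), i.e. RHS ⇒* ε)
FIRST(P) = { ')', 'g', ε }
FIRST(P g) = { ')', 'g' }
ε ∉ FIRST(P g), so FOLLOW(S) is not added.
PREDICT(S → P g) = { ')', 'g' }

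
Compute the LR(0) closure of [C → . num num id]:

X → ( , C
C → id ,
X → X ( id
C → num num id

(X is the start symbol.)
To compute CLOSURE, for each item [A → α.Bβ] where B is a non-terminal, add [B → .γ] for all productions B → γ; repeat for the newly added items until nothing changes.

Start with: [C → . num num id]
The dot precedes the terminal num, so nothing is added.

CLOSURE = { [C → . num num id] }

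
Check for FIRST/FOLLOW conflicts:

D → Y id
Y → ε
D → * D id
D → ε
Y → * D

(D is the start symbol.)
A FIRST/FOLLOW conflict occurs when a non-terminal N has a nullable alternative N → β (β ⇒* ε) and another alternative N → α with FIRST(α) ∩ FOLLOW(N) ≠ ∅: on such a lookahead the parser cannot decide between expanding α and letting N vanish via β.

Nullable non-terminals: D, Y.
FIRST sets used below: FIRST(Y) = { '*', ε }

D: nullable alternative(s) D → ε; FOLLOW(D) = { $, 'id' }
  D → Y id: FIRST \ {ε} = { '*', 'id' } — overlaps FOLLOW(D) on { 'id' }: CONFLICT
  D → * D id: FIRST \ {ε} = { '*' } — disjoint from FOLLOW(D)
  D → ε: FIRST \ {ε} = { } — this is the only nullable alternative, skip

Y: nullable alternative(s) Y → ε; FOLLOW(Y) = { 'id' }
  Y → ε: FIRST \ {ε} = { } — this is the only nullable alternative, skip
  Y → * D: FIRST \ {ε} = { '*' } — disjoint from FOLLOW(Y)

So the grammar has 1 FIRST/FOLLOW conflict (marked CONFLICT above).

Answer: Yes. D → Y id with FOLLOW(D) on { 'id' }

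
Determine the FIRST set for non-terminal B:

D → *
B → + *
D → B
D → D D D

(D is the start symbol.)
From B → + *:
  - '+' is a terminal: add '+' and stop

Collecting: FIRST(B) = { '+' }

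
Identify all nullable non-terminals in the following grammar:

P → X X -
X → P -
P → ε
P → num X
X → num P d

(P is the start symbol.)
A non-terminal is nullable if it can derive ε (the empty string): either it has an ε-production, or it has a production whose right-hand side consists entirely of nullable non-terminals.

ε-productions: P → ε
So P is immediately nullable.
No further non-terminal can be added: every production for the remaining non-terminals contains a terminal or a non-nullable non-terminal.
Nullable = { 'P' }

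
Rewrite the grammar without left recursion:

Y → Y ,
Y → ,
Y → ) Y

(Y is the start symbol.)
Y → , Y'
Y → ) Y Y'
Y' → , Y'
Y' → ε

Y is directly left-recursive. The standard transformation for
  A → A α₁ | ... | A α_m | β₁ | ... | β_n
is
  A  → β₁ A' | ... | β_n A'
  A' → α₁ A' | ... | α_m A' | ε

Y → , becomes Y → , Y'
Y → ) Y becomes Y → ) Y Y'
Y → Y , becomes Y' → , Y'
Add Y' → ε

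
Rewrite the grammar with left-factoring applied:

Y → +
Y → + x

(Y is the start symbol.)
Y → + Y'
Y' → ε
Y' → x

Left-factoring transforms A → αβ₁ | αβ₂ into A → αA' and A' → β₁ | β₂
(α is the longest common prefix among the alternatives). Repeat until
no nonterminal has two alternatives with a common prefix.

Round 1: Y has alternatives sharing prefix '+'. Introduce Y': Y → + Y'
  Add: Y' → ε
  Add: Y' → x

No remaining common prefixes — done.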